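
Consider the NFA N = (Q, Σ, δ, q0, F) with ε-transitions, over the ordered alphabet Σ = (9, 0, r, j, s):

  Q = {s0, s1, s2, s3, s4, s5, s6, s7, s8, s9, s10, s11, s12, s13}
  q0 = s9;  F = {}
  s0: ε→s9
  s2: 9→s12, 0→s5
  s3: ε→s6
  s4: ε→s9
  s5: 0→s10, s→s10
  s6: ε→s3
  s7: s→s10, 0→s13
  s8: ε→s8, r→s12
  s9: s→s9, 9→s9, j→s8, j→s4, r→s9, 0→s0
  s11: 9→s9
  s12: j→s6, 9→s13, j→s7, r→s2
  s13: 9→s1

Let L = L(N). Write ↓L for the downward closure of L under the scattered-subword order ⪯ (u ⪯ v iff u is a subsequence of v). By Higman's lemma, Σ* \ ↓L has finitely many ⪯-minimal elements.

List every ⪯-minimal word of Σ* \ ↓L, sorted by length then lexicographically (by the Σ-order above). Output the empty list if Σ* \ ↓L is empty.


|Q|=14, |F|=0, |δ|=24 (5 ε).
min D↑ (1 st, q0=0, F={0}): 0:9→0,0→0,r→0,j→0,s→0 (ε-aug+det+¬).
ε ∈ L(D↑) ⇒ ↓L = ∅.

Antichain: [ε].


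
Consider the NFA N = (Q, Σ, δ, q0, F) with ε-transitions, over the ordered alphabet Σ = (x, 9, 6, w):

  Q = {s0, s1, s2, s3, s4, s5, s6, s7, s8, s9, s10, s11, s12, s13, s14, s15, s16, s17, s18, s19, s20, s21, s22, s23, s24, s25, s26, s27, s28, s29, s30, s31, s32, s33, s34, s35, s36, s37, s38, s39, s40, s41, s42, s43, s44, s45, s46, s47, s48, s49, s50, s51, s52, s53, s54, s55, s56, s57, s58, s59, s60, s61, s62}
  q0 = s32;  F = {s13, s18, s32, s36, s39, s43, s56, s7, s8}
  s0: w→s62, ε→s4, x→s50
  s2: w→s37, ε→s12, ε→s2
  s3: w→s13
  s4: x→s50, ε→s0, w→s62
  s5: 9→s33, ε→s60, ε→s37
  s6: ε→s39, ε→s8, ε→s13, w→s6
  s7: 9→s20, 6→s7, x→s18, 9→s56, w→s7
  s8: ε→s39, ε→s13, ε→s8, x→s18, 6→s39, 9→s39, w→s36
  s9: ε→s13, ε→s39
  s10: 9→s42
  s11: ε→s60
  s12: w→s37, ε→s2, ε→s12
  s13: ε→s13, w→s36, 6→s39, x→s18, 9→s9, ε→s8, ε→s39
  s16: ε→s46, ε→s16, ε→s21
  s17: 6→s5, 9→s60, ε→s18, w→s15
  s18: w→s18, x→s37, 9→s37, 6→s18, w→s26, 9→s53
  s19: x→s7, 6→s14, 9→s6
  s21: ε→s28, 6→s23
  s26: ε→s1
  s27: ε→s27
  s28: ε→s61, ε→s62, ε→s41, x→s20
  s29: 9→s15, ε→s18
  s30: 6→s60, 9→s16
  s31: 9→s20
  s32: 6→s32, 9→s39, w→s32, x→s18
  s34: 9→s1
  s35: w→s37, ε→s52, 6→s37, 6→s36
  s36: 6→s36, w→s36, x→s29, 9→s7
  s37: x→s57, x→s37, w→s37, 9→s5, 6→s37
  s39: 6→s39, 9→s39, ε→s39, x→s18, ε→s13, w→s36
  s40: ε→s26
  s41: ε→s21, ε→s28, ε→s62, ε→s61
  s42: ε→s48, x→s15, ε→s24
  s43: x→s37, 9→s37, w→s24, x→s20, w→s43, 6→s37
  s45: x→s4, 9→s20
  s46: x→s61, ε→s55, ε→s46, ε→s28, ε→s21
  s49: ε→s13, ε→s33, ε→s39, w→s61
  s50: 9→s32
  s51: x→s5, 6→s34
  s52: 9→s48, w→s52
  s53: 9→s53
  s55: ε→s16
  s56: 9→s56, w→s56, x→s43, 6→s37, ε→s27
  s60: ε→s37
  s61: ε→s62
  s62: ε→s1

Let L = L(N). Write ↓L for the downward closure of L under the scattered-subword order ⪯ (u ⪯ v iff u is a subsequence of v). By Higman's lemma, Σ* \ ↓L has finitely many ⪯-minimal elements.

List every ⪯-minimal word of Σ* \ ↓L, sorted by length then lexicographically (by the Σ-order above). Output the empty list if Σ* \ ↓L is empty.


Antichain: [xx, x9, 9w996].

|Q|=63, |F|=9, |δ|=136 (53 ε).
min D↑ (8 st, q0=0, F={3}): 0:x→1,9→2,6→0,w→0 1:x→3,9→3,6→1,w→1 2:x→1,9→2,6→2,w→4 3:x→3,9→3,6→3,w→3 4:x→1,9→5,6→4,w→4 5:x→1,9→6,6→5,w→5 6:x→7,9→6,6→3,w→6 7:x→3,9→3,6→3,w→7 [Hopcroft].
'xx': |S_i|=[23, 14, 6] end={s20,s33,s37,s5,s57,s60} rej; 2/2 deletions ∈↓L.
'x9': |S_i|=[23, 14, 7] end={s15,s33,s37,s5,s53,s57,s60} ∉↓L; 2/2 deletions ∈↓L.
'9w996': N↓-sim [23, 22, 18, 16, 11, 5] end={s33,s37,s5,s57,s60} ∉↓L; 5/5 deletions ∈↓L.
3 obstructions.


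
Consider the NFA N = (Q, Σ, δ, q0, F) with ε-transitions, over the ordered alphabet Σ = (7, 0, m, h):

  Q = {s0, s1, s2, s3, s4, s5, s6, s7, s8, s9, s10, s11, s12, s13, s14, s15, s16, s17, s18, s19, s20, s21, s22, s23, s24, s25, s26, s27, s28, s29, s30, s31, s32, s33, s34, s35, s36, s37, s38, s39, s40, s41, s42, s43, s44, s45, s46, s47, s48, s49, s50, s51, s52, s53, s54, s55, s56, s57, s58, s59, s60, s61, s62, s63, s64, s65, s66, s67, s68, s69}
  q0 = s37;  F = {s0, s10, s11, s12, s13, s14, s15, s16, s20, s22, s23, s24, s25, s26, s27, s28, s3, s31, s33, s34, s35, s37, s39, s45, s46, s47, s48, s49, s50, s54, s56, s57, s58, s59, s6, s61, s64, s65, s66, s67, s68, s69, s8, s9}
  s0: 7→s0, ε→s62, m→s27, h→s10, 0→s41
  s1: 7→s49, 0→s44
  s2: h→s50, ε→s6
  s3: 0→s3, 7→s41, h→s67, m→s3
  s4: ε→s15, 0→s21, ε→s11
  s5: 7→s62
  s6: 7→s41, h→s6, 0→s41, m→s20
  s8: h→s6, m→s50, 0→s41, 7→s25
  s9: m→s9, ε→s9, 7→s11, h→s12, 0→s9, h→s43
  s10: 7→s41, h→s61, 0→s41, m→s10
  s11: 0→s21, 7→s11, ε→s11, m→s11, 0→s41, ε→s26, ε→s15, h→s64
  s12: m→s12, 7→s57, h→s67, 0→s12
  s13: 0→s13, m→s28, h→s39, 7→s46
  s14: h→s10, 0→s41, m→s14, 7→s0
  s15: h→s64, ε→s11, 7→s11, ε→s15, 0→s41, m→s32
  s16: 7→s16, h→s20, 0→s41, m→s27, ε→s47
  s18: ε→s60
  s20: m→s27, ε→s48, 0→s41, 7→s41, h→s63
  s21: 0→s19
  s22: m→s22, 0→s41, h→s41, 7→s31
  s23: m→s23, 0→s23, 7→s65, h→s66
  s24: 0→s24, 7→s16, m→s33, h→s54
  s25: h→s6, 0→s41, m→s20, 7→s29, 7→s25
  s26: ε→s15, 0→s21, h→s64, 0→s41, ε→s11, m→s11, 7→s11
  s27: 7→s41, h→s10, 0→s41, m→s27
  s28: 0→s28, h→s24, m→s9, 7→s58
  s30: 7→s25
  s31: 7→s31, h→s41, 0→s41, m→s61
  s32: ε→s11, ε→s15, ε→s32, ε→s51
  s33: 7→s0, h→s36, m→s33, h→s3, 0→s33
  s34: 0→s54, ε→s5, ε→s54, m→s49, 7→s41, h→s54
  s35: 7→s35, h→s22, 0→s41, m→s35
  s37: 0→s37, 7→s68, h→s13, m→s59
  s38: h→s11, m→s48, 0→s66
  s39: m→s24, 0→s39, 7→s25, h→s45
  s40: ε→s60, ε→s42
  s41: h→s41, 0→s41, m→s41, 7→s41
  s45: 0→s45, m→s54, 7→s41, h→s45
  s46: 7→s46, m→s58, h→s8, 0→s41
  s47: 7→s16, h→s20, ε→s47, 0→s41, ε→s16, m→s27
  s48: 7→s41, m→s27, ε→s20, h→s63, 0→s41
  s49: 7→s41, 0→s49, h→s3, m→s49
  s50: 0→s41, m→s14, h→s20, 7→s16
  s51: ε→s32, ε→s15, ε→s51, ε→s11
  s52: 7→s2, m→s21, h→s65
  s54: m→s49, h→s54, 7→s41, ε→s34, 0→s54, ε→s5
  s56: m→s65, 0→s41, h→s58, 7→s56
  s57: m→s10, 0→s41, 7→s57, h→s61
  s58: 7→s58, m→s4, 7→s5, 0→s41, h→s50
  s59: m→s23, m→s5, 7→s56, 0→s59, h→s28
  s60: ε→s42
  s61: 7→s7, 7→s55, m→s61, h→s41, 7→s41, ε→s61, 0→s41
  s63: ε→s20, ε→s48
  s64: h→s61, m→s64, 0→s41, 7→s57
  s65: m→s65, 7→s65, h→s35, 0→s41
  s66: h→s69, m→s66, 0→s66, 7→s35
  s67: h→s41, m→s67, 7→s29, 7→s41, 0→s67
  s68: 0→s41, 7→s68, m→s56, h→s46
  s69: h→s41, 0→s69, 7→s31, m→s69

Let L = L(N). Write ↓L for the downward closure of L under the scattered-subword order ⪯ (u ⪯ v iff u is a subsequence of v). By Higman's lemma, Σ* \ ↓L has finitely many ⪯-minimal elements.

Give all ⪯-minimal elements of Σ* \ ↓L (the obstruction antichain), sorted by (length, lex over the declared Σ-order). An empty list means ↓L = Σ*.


min(Σ*\↓L) = [70, hhh7, mmhhh, hh7m7].

|Q|=70, |F|=44, |δ|=239 (36 ε).
min D↑ (40 st, q0=0, F={4}): 0:7→1,0→0,m→2,h→3 1:7→1,0→4,m→5,h→6 2:7→5,0→2,m→7,h→8 3:7→6,0→3,m→8,h→9 4:7→4,0→4,m→4,h→4 5:7→5,0→4,m→10,h→11 6:7→6,0→4,m→11,h→12 7:7→10,0→7,m→7,h→13 8:7→11,0→8,m→14,h→15 9:7→16,0→9,m→15,h→17 10:7→10,0→4,m→10,h→18 11:7→11,0→4,m→19,h→20 12:7→16,0→4,m→20,h→21 13:7→18,0→13,m→13,h→22 14:7→19,0→14,m→14,h→23 15:7→24,0→15,m→25,h→26 16:7→16,0→4,m→27,h→21 17:7→4,0→17,m→26,h→17 18:7→18,0→4,m→18,h→28 19:7→19,0→4,m→19,h→29 20:7→24,0→4,m→30,h→27 21:7→4,0→4,m→27,h→21 22:7→31,0→22,m→22,h→4 23:7→32,0→23,m→23,h→33 24:7→24,0→4,m→34,h→27 25:7→35,0→25,m→25,h→36 26:7→4,0→26,m→37,h→26 27:7→4,0→4,m→34,h→27 28:7→31,0→4,m→28,h→4 29:7→32,0→4,m→29,h→38 30:7→35,0→4,m→30,h→39 31:7→31,0→4,m→38,h→4 32:7→32,0→4,m→39,h→38 33:7→4,0→33,m→33,h→4 34:7→4,0→4,m→34,h→39 35:7→35,0→4,m→34,h→39 36:7→4,0→36,m→36,h→33 37:7→4,0→37,m→37,h→36 38:7→4,0→4,m→38,h→4 39:7→4,0→4,m→39,h→38 (ε-aug+det+¬).
'70': N↓-sim [58, 38, 3] end={s19,s21,s41} rej; 2/2 single-dels accept.
'hhh7': |S_i|=[58, 52, 37, 20, 5] end={s29,s41,s55,s62,s7} — reject; 4/4 del acc.
'mmhhh': |S_i|=[58, 49, 36, 18, 9, 1] end={s41} ∉↓L; 5/5 del acc.
'hh7m7': N↓-sim [58, 52, 37, 18, 9, 3] end={s41,s55,s7} — reject; 5/5 del acc.
4 obstructions.


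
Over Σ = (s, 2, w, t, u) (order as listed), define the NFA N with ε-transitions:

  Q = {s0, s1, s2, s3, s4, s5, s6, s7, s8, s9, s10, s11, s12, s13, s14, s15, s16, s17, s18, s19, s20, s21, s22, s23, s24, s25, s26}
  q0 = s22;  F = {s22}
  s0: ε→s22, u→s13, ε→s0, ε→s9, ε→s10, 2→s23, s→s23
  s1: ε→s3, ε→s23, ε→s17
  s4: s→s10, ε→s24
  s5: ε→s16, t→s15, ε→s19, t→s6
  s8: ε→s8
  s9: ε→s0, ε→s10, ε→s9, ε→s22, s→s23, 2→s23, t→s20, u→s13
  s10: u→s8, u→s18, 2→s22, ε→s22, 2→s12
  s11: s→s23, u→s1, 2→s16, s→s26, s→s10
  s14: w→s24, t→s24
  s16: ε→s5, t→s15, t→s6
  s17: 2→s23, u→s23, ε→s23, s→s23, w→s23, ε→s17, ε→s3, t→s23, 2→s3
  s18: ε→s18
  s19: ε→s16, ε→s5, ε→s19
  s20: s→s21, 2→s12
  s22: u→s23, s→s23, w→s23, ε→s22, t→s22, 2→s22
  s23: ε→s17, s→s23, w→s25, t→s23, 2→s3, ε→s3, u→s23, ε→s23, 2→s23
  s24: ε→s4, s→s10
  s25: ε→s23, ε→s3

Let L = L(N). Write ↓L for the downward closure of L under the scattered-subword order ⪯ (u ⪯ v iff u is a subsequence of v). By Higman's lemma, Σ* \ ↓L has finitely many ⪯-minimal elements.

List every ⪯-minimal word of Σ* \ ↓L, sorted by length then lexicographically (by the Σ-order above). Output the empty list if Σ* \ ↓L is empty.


Antichain: [s, w, u].

|Q|=27, |F|=1, |δ|=74 (31 ε).
min D↑ (2 st, q0=0, F={1}): 0:s→1,2→0,w→1,t→0,u→1 1:s→1,2→1,w→1,t→1,u→1 [Hopcroft].
's': |S_i|=[5, 4] end={s17,s23,s25,s3} rej; 1/1 deletions ∈↓L.
'w': |S_i|=[5, 4] end={s17,s23,s25,s3} rej; 1/1 single-dels accept.
'u': |S_i|=[5, 4] end={s17,s23,s25,s3} ∉↓L; 1/1 single-dels accept.
3 obstructions.


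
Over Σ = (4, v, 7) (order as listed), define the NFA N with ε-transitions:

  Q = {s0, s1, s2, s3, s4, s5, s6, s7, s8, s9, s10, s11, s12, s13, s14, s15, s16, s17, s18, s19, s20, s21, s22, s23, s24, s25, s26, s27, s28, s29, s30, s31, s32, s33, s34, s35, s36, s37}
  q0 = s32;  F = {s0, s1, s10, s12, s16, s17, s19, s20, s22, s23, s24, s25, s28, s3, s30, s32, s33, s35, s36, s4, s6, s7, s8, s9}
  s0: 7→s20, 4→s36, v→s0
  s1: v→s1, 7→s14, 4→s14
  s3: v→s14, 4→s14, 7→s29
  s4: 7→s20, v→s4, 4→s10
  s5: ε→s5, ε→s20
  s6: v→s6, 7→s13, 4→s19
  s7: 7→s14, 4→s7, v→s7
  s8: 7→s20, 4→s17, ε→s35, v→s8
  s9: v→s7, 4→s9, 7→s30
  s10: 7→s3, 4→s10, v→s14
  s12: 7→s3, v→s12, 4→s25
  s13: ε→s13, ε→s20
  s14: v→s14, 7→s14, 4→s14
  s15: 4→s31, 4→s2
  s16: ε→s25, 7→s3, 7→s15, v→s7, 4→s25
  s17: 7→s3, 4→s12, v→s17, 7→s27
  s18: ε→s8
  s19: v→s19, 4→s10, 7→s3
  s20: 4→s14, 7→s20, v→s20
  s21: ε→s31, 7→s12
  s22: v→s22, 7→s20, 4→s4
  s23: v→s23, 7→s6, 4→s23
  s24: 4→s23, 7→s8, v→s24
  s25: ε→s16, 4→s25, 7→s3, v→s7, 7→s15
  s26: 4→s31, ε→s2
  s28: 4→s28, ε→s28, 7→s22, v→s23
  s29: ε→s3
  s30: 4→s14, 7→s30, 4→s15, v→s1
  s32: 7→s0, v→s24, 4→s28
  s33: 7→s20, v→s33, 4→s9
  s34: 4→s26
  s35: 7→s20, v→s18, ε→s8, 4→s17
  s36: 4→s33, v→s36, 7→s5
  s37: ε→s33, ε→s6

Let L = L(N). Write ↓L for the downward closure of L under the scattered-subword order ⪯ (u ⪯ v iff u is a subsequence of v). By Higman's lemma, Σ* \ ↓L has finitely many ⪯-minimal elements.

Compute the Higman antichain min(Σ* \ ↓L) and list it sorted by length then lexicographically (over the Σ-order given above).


min(Σ*\↓L) = [774, 4744v, v747v, 7444v7].

|Q|=38, |F|=24, |δ|=99 (15 ε).
min D↑ (23 st, q0=0, F={13}): 0:4→1,v→2,7→3 1:4→1,v→4,7→5 2:4→4,v→2,7→6 3:4→7,v→3,7→8 4:4→4,v→4,7→9 5:4→10,v→5,7→8 6:4→11,v→6,7→8 7:4→12,v→7,7→8 8:4→13,v→8,7→8 9:4→14,v→9,7→8 10:4→15,v→10,7→8 11:4→16,v→11,7→17 12:4→18,v→12,7→8 13:4→13,v→13,7→13 14:4→15,v→14,7→17 15:4→15,v→13,7→17 16:4→19,v→16,7→17 17:4→13,v→13,7→17 18:4→18,v→20,7→21 19:4→19,v→20,7→17 20:4→20,v→20,7→13 21:4→13,v→22,7→21 22:4→13,v→22,7→13 [Hopcroft].
'774': run [33, 29, 12, 4] end={s14,s15,s2,s31} rej; 3/3 single-dels accept.
'4744v': |S_i|=[33, 27, 17, 10, 6, 1] end={s14} rej; 5/5 deletions ∈↓L.
'v747v': N↓-sim [33, 31, 23, 14, 7, 1] end={s14} rej; 5/5 del acc.
'7444v7': N↓-sim [33, 29, 22, 16, 13, 3, 1] end={s14} rej; 6/6 deletions ∈↓L.
4 obstructions.


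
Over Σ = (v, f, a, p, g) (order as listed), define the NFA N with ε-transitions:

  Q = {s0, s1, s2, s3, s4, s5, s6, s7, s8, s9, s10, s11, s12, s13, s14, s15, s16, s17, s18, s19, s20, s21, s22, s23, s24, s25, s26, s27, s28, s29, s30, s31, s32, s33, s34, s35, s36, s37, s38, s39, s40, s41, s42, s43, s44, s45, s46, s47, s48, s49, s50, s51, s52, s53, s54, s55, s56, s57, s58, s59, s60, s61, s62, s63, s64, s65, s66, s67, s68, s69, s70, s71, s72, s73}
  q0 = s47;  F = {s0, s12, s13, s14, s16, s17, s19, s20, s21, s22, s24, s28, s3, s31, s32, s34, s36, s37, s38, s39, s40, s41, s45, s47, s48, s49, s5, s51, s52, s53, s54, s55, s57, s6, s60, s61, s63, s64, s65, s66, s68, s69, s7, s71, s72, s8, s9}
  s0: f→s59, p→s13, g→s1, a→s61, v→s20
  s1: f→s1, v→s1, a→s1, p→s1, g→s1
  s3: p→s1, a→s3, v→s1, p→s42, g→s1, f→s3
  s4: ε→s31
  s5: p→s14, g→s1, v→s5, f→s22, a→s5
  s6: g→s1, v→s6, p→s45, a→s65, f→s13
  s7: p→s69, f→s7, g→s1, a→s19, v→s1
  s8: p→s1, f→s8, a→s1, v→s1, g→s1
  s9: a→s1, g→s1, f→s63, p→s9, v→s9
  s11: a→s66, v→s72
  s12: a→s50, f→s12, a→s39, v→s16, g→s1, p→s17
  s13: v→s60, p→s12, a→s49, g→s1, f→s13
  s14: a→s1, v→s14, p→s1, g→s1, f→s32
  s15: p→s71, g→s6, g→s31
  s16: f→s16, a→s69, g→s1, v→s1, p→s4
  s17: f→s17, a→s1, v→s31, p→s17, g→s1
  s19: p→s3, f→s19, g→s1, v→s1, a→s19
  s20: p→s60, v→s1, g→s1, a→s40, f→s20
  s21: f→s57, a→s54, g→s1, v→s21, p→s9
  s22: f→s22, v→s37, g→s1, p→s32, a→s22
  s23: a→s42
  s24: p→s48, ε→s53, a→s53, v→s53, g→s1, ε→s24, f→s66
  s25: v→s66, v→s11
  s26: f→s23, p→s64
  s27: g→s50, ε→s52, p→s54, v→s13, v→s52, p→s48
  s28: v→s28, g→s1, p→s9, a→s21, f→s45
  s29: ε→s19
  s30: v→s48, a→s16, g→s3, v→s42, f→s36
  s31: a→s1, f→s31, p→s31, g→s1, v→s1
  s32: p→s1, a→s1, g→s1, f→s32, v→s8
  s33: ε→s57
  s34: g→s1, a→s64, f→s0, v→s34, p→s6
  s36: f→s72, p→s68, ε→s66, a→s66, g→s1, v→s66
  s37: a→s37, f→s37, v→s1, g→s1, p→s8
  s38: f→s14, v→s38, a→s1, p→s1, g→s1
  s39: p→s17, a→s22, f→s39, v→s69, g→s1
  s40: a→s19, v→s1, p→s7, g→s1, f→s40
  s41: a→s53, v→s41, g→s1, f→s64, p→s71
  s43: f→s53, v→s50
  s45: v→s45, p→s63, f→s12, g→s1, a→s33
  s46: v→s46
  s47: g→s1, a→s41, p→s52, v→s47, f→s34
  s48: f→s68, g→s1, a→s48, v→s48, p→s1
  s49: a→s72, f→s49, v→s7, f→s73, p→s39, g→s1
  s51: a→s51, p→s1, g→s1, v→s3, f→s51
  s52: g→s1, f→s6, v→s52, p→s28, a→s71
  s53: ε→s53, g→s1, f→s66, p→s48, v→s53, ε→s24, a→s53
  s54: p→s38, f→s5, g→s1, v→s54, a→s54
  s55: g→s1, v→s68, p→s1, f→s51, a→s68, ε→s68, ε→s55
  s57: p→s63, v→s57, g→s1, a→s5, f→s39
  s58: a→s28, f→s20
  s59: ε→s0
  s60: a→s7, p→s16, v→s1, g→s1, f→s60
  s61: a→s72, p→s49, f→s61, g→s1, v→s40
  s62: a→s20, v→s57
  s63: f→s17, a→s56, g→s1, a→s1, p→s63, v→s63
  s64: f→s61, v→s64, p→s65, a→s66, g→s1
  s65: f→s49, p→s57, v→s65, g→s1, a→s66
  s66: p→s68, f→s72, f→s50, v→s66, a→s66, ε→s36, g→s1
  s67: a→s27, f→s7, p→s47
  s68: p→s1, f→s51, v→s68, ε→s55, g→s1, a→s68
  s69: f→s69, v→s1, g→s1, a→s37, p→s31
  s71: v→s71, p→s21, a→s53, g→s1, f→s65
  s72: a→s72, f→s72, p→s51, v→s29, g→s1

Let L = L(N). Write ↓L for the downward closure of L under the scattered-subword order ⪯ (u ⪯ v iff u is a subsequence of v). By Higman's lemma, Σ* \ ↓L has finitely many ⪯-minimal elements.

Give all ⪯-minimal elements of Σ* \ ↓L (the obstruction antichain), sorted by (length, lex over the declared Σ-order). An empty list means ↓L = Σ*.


|Q|=74, |F|=47, |δ|=289 (14 ε).
min D↑ (45 st, q0=0, F={4}): 0:v→0,f→1,a→2,p→3,g→4 1:v→1,f→5,a→6,p→7,g→4 2:v→2,f→6,a→8,p→9,g→4 3:v→3,f→7,a→9,p→10,g→4 4:v→4,f→4,a→4,p→4,g→4 5:v→11,f→5,a→12,p→13,g→4 6:v→6,f→12,a→14,p→15,g→4 7:v→7,f→13,a→15,p→16,g→4 8:v→8,f→14,a→8,p→17,g→4 9:v→9,f→15,a→8,p→18,g→4 10:v→10,f→16,a→18,p→19,g→4 11:v→4,f→11,a→20,p→21,g→4 12:v→20,f→12,a→22,p→23,g→4 13:v→21,f→13,a→23,p→24,g→4 14:v→14,f→22,a→14,p→25,g→4 15:v→15,f→23,a→14,p→26,g→4 16:v→16,f→24,a→26,p→27,g→4 17:v→17,f→25,a→17,p→4,g→4 18:v→18,f→26,a→28,p→19,g→4 19:v→19,f→27,a→4,p→19,g→4 20:v→4,f→20,a→29,p→30,g→4 21:v→4,f→21,a→30,p→31,g→4 22:v→29,f→22,a→22,p→32,g→4 23:v→30,f→23,a→22,p→33,g→4 24:v→31,f→24,a→33,p→34,g→4 25:v→25,f→32,a→25,p→4,g→4 26:v→26,f→33,a→35,p→27,g→4 27:v→27,f→34,a→4,p→27,g→4 28:v→28,f→35,a→28,p→36,g→4 29:v→4,f→29,a→29,p→37,g→4 30:v→4,f→30,a→29,p→38,g→4 31:v→4,f→31,a→38,p→39,g→4 32:v→37,f→32,a→32,p→4,g→4 33:v→38,f→33,a→40,p→34,g→4 34:v→39,f→34,a→4,p→34,g→4 35:v→35,f→40,a→35,p→41,g→4 36:v→36,f→41,a→4,p→4,g→4 37:v→4,f→37,a→37,p→4,g→4 38:v→4,f→38,a→42,p→39,g→4 39:v→4,f→39,a→4,p→39,g→4 40:v→42,f→40,a→40,p→43,g→4 41:v→41,f→43,a→4,p→4,g→4 42:v→4,f→42,a→42,p→44,g→4 43:v→44,f→43,a→4,p→4,g→4 44:v→4,f→44,a→4,p→4,g→4 (ε-aug+det+¬).
'g': run [56, 1] end={s1} rej; 1/1 single-dels accept.
'ffvv': run [56, 44, 29, 15, 1] end={s1} — reject; 4/4 deletions ∈↓L.
'aapp': run [56, 42, 24, 11, 2] end={s1,s42} ∉↓L; 4/4 single-dels accept.
'pppa': |S_i|=[56, 47, 31, 12, 2] end={s1,s56} rej; 4/4 deletions ∈↓L.
4 obstructions.

min(Σ*\↓L) = [g, ffvv, aapp, pppa].


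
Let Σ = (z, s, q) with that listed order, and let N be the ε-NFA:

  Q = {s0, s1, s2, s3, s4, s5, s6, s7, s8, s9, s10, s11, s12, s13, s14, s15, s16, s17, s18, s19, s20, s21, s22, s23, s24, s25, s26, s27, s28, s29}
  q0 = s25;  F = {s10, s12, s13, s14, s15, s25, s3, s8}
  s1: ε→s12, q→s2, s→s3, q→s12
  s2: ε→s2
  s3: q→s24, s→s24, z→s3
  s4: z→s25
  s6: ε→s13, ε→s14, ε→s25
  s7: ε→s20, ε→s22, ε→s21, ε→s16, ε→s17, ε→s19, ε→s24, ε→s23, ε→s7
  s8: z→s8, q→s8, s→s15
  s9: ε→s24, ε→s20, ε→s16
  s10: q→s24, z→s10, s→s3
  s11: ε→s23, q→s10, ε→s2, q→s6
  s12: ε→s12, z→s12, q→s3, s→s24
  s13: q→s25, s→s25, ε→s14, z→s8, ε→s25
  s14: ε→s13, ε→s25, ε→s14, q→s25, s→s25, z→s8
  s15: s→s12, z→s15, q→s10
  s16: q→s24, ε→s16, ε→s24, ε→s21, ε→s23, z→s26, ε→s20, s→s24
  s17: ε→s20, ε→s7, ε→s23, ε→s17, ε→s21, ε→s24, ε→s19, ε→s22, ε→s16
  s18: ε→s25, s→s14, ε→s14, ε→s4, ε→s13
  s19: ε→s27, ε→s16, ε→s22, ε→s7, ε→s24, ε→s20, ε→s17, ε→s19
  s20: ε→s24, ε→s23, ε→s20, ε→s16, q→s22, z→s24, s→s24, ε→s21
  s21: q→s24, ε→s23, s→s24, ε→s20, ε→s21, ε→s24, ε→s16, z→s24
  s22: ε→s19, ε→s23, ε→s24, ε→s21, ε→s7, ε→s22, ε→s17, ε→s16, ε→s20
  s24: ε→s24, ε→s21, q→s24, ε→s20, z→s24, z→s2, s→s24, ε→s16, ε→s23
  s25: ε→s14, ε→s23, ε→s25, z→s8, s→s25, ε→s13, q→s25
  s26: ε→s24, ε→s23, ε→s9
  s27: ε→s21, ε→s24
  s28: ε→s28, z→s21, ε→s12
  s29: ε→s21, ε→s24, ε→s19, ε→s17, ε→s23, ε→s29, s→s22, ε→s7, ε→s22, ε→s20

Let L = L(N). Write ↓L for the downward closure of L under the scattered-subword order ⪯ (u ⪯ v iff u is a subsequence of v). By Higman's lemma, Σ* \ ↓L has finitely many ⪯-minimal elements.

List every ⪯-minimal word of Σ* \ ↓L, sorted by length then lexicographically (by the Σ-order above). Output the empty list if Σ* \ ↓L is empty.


|Q|=30, |F|=8, |δ|=141 (95 ε).
min D↑ (7 st, q0=0, F={5}): 0:z→1,s→0,q→0 1:z→1,s→2,q→1 2:z→2,s→3,q→4 3:z→3,s→5,q→6 4:z→4,s→6,q→5 5:z→5,s→5,q→5 6:z→6,s→5,q→5.
'zsss': N↓-sim [21, 18, 17, 15, 13] end={s16,s17,s19,s2,s20,s21,s22,s23,s24,s26,s27,s7,…} rej; 4/4 del acc.
'zsqq': run [21, 18, 17, 15, 13] end={s16,s17,s19,s2,s20,s21,s22,s23,s24,s26,s27,s7,…} ∉↓L; 4/4 single-dels accept.
2 words, ⪯-incomp.

A = [zsss, zsqq].


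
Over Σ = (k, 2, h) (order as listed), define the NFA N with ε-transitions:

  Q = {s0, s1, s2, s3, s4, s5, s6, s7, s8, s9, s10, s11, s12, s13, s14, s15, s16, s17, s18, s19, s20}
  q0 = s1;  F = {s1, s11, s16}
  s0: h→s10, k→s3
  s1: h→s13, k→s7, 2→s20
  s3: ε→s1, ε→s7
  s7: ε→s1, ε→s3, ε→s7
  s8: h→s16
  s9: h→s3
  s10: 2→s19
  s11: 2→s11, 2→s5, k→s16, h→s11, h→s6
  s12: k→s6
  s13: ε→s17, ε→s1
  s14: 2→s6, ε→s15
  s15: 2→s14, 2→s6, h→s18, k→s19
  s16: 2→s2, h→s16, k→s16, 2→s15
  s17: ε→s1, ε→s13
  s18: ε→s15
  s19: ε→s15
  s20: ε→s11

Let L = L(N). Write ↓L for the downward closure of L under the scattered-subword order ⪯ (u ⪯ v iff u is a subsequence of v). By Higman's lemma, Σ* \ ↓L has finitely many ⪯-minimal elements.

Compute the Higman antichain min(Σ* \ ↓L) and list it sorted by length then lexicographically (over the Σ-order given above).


Antichain: [2k2].

|Q|=21, |F|=3, |δ|=36 (13 ε).
min D↑ (4 st, q0=0, F={3}): 0:k→0,2→1,h→0 1:k→2,2→1,h→1 2:k→2,2→3,h→2 3:k→3,2→3,h→3 (ε-aug+det+¬).
'2k2': run [15, 10, 7, 6] end={s14,s15,s18,s19,s2,s6} — reject; 3/3 del acc.
1 minimals (antichain).


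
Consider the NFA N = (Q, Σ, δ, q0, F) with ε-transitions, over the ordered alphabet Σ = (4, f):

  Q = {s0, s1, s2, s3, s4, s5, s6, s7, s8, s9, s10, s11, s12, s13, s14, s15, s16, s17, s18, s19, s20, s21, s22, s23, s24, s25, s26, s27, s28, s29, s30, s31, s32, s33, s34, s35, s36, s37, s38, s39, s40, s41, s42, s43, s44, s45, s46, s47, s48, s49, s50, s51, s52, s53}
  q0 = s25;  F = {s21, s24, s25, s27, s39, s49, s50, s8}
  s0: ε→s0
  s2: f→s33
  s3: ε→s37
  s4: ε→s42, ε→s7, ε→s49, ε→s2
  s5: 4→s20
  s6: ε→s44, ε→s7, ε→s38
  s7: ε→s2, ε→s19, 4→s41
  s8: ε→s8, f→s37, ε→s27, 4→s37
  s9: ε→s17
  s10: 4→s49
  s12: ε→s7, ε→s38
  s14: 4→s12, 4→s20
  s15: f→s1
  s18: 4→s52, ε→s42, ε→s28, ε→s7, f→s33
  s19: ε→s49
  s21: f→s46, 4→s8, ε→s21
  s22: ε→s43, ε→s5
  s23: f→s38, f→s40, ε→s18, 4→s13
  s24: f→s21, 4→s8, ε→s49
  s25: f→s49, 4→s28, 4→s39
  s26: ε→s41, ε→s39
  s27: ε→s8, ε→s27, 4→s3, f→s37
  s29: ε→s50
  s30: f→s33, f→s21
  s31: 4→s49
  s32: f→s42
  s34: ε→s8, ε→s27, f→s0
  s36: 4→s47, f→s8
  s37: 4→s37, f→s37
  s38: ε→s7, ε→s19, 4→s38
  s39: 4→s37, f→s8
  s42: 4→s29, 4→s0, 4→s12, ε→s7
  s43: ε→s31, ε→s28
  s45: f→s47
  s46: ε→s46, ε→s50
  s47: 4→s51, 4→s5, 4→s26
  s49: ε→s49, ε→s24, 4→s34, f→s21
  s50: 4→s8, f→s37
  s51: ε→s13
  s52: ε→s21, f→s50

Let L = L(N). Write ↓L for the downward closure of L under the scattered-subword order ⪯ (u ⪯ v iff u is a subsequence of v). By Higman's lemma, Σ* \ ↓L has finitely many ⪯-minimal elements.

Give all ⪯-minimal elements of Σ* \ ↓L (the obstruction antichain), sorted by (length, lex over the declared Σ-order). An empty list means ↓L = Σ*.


|Q|=54, |F|=8, |δ|=90 (43 ε).
min D↑ (7 st, q0=0, F={3}): 0:4→1,f→2 1:4→3,f→4 2:4→4,f→5 3:4→3,f→3 4:4→3,f→3 5:4→4,f→6 6:4→4,f→3.
'44': |S_i|=[14, 8, 2] end={s3,s37} ∉↓L; 2/2 single-dels accept.
'4ff': |S_i|=[14, 8, 5, 1] end={s37} — reject; 3/3 deletions ∈↓L.
'f4f': |S_i|=[14, 11, 6, 2] end={s0,s37} rej; 3/3 del acc.
'ffff': N↓-sim [14, 11, 8, 6, 1] end={s37} rej; 4/4 del acc.
4 obstructions.

Antichain: [44, 4ff, f4f, ffff].


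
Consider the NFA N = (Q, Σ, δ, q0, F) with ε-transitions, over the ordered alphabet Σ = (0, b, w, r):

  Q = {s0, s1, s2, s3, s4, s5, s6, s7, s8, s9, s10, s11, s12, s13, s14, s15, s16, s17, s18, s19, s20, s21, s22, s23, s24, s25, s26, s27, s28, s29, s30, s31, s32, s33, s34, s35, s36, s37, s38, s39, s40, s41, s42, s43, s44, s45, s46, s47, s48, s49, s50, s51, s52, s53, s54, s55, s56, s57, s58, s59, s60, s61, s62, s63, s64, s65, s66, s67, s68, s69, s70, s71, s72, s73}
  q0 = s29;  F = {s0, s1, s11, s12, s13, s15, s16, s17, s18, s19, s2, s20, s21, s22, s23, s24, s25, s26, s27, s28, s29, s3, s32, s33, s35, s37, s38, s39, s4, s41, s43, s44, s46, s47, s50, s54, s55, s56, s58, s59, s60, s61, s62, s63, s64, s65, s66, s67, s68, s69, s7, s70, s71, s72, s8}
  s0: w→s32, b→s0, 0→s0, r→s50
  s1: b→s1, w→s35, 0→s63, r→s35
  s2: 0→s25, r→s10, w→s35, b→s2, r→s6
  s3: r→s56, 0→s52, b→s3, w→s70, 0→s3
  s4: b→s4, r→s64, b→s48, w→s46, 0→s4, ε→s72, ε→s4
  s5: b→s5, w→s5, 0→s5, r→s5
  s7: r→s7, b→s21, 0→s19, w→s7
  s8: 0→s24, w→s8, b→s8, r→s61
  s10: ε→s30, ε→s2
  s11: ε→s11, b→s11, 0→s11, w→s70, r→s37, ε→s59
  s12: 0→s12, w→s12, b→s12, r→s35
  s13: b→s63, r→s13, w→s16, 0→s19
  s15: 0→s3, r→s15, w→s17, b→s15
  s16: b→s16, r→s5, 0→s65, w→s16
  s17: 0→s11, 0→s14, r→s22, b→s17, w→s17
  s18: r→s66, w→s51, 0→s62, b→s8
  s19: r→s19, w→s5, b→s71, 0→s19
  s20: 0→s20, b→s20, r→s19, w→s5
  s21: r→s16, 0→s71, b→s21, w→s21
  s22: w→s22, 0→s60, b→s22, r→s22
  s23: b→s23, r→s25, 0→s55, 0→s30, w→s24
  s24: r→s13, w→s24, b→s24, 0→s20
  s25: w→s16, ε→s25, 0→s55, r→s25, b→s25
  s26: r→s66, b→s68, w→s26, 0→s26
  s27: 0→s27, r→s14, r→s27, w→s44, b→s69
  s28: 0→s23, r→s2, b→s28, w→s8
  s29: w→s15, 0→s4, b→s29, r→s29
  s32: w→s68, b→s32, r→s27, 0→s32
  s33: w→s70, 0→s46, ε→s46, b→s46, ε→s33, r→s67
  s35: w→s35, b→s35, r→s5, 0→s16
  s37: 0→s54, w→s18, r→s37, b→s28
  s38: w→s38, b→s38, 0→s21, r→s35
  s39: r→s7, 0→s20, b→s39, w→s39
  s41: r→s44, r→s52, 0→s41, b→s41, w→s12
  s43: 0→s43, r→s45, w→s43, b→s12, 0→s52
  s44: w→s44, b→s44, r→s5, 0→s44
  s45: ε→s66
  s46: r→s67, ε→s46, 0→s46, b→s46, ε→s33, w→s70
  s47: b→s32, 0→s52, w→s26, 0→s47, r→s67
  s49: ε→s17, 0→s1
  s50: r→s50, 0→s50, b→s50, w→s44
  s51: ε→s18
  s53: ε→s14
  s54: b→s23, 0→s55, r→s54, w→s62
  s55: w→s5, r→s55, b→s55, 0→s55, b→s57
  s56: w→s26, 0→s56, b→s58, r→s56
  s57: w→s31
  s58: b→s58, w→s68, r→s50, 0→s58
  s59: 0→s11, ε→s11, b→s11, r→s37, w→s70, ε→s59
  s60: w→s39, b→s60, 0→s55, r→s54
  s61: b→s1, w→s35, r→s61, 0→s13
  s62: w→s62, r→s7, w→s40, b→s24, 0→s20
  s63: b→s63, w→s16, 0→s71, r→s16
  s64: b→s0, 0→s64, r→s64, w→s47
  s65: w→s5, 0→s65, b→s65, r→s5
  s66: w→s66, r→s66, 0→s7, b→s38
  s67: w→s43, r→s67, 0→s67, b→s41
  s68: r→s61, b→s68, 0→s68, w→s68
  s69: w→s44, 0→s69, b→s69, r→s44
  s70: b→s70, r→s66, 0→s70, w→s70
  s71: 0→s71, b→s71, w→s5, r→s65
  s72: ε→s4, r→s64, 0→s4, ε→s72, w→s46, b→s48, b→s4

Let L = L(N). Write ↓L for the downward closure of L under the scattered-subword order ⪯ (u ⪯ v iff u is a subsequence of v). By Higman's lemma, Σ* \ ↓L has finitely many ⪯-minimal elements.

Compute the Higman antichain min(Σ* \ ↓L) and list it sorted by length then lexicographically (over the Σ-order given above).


|Q|=74, |F|=55, |δ|=257 (19 ε).
min D↑ (53 st, q0=0, F={37}): 0:0→1,b→0,w→2,r→0 1:0→1,b→1,w→3,r→4 2:0→5,b→2,w→6,r→2 3:0→3,b→3,w→7,r→8 4:0→4,b→9,w→10,r→4 5:0→5,b→5,w→7,r→11 6:0→12,b→6,w→6,r→13 7:0→7,b→7,w→7,r→14 8:0→8,b→15,w→16,r→8 9:0→9,b→9,w→17,r→18 10:0→10,b→17,w→19,r→8 11:0→11,b→20,w→19,r→11 12:0→12,b→12,w→7,r→21 13:0→22,b→13,w→13,r→13 14:0→23,b→24,w→14,r→14 15:0→15,b→15,w→25,r→26 16:0→16,b→25,w→16,r→14 17:0→17,b→17,w→27,r→28 18:0→18,b→18,w→26,r→18 19:0→19,b→27,w→19,r→14 20:0→20,b→20,w→27,r→18 21:0→29,b→30,w→31,r→21 22:0→32,b→22,w→33,r→29 23:0→34,b→35,w→23,r→23 24:0→35,b→24,w→24,r→36 25:0→25,b→25,w→25,r→36 26:0→26,b→26,w→26,r→37 27:0→27,b→27,w→27,r→38 28:0→28,b→39,w→26,r→28 29:0→32,b→40,w→41,r→29 30:0→40,b→30,w→42,r→43 31:0→41,b→42,w→31,r→14 32:0→32,b→32,w→37,r→32 33:0→44,b→33,w→33,r→23 34:0→34,b→45,w→37,r→34 35:0→45,b→35,w→35,r→46 36:0→46,b→36,w→36,r→37 37:0→37,b→37,w→37,r→37 38:0→47,b→48,w→36,r→38 39:0→39,b→39,w→26,r→26 40:0→32,b→40,w→49,r→50 41:0→44,b→49,w→41,r→23 42:0→49,b→42,w→42,r→38 43:0→50,b→43,w→36,r→43 44:0→44,b→44,w→37,r→34 45:0→45,b→45,w→37,r→51 46:0→51,b→46,w→46,r→37 47:0→34,b→52,w→46,r→47 48:0→52,b→48,w→36,r→36 49:0→44,b→49,w→49,r→47 50:0→32,b→50,w→46,r→50 51:0→51,b→51,w→37,r→37 52:0→45,b→52,w→46,r→46 [Hopcroft].
'0wrbrr': run [67, 63, 40, 24, 14, 6, 1] end={s5} — reject; 6/6 del acc.
'0rbrwr': run [67, 63, 52, 37, 24, 6, 1] end={s5} ∉↓L; 6/6 single-dels accept.
'wwr00w': N↓-sim [67, 61, 48, 37, 22, 9, 2] end={s31,s5} ∉↓L; 6/6 deletions ∈↓L.
3 words, ⪯-incomp.

A = [0wrbrr, 0rbrwr, wwr00w].


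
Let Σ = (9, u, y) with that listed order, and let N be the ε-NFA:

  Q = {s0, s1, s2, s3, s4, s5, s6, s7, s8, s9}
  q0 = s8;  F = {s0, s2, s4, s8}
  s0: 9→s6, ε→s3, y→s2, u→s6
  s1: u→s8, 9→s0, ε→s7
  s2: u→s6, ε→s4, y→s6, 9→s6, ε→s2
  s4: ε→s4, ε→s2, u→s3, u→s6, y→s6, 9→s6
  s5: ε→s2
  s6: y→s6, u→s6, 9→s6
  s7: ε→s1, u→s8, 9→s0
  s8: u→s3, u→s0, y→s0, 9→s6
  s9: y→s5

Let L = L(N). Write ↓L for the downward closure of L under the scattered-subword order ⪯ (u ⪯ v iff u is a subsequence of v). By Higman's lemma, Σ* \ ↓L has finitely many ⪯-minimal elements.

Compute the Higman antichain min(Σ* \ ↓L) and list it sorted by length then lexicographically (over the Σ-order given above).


|Q|=10, |F|=4, |δ|=30 (8 ε).
min D↑ (4 st, q0=0, F={1}): 0:9→1,u→2,y→2 1:9→1,u→1,y→1 2:9→1,u→1,y→3 3:9→1,u→1,y→1 (ε-aug+det+¬).
'9': run [6, 1] end={s6} ∉↓L; 1/1 deletions ∈↓L.
'uu': |S_i|=[6, 5, 2] end={s3,s6} — reject; 2/2 deletions ∈↓L.
'yu': run [6, 5, 2] end={s3,s6} rej; 2/2 deletions ∈↓L.
'uyy': |S_i|=[6, 5, 4, 1] end={s6} rej; 3/3 deletions ∈↓L.
'yyy': |S_i|=[6, 5, 4, 1] end={s6} ∉↓L; 3/3 del acc.
5 minimals (antichain).

min(Σ*\↓L) = [9, uu, yu, uyy, yyy].


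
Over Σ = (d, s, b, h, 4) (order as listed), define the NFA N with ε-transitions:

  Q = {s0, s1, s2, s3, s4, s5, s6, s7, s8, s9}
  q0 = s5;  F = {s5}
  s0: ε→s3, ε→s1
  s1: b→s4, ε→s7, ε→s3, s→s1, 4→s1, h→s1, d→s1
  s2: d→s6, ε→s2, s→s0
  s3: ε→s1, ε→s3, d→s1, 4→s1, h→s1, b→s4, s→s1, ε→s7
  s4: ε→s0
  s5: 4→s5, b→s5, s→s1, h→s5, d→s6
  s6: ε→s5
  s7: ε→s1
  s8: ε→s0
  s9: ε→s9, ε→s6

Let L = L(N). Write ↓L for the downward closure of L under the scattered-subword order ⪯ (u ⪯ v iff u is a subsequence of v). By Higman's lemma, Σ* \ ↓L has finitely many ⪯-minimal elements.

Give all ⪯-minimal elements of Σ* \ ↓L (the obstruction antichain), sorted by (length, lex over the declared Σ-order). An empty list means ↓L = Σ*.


|Q|=10, |F|=1, |δ|=31 (14 ε).
min D↑ (2 st, q0=0, F={1}): 0:d→0,s→1,b→0,h→0,4→0 1:d→1,s→1,b→1,h→1,4→1 (ε-aug+det+¬).
's': N↓-sim [7, 5] end={s0,s1,s3,s4,s7} rej; 1/1 deletions ∈↓L.
1 obstructions.

Antichain: [s].


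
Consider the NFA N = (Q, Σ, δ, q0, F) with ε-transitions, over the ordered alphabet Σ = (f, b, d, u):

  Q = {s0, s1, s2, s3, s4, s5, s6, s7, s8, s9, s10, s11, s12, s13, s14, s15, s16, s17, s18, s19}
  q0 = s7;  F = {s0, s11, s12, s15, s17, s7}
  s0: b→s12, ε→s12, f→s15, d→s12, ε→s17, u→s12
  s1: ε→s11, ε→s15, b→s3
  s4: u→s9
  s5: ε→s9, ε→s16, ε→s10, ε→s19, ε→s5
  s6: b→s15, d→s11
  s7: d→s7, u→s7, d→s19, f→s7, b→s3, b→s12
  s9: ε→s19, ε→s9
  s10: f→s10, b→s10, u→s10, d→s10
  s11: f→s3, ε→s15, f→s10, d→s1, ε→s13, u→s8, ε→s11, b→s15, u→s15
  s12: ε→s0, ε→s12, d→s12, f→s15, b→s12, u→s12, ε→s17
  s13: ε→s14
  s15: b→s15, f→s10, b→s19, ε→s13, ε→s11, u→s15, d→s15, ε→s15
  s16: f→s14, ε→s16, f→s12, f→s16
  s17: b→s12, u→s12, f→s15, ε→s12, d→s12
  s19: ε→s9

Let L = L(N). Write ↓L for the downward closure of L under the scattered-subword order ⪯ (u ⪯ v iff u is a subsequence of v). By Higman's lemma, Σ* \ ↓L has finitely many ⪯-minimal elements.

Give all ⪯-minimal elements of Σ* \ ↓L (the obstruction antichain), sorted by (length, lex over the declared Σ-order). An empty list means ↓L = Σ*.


|Q|=20, |F|=6, |δ|=64 (24 ε).
min D↑ (4 st, q0=0, F={3}): 0:f→0,b→1,d→0,u→0 1:f→2,b→1,d→1,u→1 2:f→3,b→2,d→2,u→2 3:f→3,b→3,d→3,u→3 [Hopcroft].
'bff': N↓-sim [14, 13, 10, 2] end={s10,s3} rej; 3/3 deletions ∈↓L.
1 obstructions.

min(Σ*\↓L) = [bff].


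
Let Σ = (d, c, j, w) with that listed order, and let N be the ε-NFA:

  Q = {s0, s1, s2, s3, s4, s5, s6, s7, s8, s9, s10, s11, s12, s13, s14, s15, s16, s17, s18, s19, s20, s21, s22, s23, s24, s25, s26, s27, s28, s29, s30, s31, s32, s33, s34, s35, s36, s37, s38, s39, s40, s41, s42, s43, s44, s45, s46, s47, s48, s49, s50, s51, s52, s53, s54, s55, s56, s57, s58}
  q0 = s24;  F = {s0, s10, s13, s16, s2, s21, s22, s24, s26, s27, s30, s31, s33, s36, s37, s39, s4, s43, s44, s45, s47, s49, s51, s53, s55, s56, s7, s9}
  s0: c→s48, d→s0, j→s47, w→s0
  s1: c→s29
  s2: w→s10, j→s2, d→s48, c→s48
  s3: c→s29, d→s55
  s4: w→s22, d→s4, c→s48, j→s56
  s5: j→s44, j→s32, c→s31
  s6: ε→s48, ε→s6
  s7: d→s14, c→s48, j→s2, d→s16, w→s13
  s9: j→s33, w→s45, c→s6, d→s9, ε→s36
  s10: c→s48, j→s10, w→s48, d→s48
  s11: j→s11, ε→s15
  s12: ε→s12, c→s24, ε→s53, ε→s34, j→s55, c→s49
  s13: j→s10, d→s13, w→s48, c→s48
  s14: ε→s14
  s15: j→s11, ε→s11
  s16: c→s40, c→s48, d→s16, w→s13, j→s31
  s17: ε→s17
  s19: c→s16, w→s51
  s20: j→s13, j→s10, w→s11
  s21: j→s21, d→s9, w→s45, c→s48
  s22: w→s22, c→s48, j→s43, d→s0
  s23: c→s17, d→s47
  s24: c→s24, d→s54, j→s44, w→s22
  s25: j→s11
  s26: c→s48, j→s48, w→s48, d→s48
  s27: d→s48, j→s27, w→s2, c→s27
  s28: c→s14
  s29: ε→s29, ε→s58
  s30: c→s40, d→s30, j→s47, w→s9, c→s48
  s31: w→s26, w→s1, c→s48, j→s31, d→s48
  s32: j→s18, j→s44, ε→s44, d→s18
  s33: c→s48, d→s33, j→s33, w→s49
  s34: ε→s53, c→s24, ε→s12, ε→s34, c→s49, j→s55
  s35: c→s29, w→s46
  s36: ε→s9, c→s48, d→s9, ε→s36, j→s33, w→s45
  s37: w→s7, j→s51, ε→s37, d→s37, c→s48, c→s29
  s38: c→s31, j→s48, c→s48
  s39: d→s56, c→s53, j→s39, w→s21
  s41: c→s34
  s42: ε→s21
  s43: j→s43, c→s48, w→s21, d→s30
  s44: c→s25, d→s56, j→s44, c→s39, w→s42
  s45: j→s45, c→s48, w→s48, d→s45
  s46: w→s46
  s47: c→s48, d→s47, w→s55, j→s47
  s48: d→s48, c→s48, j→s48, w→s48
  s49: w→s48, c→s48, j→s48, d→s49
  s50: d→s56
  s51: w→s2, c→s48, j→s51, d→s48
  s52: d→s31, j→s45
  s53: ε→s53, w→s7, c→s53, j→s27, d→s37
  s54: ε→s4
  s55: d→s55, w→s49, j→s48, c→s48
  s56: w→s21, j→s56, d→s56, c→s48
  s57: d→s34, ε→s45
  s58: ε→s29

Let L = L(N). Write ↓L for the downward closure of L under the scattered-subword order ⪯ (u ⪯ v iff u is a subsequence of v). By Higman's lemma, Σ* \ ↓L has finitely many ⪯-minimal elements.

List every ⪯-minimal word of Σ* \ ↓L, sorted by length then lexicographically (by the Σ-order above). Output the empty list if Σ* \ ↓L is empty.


Antichain: [dc, wc, jwww, jccjd, wdjwj].

|Q|=59, |F|=28, |δ|=183 (24 ε).
min D↑ (28 st, q0=0, F={4}): 0:d→1,c→0,j→2,w→3 1:d→1,c→4,j→5,w→3 2:d→5,c→6,j→2,w→7 3:d→8,c→4,j→9,w→3 4:d→4,c→4,j→4,w→4 5:d→5,c→4,j→5,w→7 6:d→5,c→10,j→6,w→7 7:d→11,c→4,j→7,w→12 8:d→8,c→4,j→13,w→8 9:d→14,c→4,j→9,w→7 10:d→15,c→10,j→16,w→17 11:d→11,c→4,j→18,w→12 12:d→12,c→4,j→12,w→4 13:d→13,c→4,j→13,w→19 14:d→14,c→4,j→13,w→11 15:d→15,c→4,j→20,w→17 16:d→4,c→16,j→16,w→21 17:d→22,c→4,j→21,w→23 18:d→18,c→4,j→18,w→24 19:d→19,c→4,j→4,w→24 20:d→4,c→4,j→20,w→21 21:d→4,c→4,j→21,w→25 22:d→22,c→4,j→26,w→23 23:d→23,c→4,j→25,w→4 24:d→24,c→4,j→4,w→4 25:d→4,c→4,j→25,w→4 26:d→4,c→4,j→26,w→27 27:d→4,c→4,j→4,w→4 (ε-aug+det+¬).
'dc': run [40, 31, 5] end={s29,s40,s48,s58,s6} rej; 2/2 single-dels accept.
'wc': N↓-sim [40, 27, 5] end={s29,s40,s48,s58,s6} rej; 2/2 single-dels accept.
'jwww': run [40, 35, 22, 9, 1] end={s48} — reject; 4/4 deletions ∈↓L.
'jccjd': run [40, 35, 29, 18, 10, 1] end={s48} rej; 5/5 single-dels accept.
'wdjwj': run [40, 27, 21, 12, 7, 1] end={s48} rej; 5/5 del acc.
5 words, ⪯-incomp.


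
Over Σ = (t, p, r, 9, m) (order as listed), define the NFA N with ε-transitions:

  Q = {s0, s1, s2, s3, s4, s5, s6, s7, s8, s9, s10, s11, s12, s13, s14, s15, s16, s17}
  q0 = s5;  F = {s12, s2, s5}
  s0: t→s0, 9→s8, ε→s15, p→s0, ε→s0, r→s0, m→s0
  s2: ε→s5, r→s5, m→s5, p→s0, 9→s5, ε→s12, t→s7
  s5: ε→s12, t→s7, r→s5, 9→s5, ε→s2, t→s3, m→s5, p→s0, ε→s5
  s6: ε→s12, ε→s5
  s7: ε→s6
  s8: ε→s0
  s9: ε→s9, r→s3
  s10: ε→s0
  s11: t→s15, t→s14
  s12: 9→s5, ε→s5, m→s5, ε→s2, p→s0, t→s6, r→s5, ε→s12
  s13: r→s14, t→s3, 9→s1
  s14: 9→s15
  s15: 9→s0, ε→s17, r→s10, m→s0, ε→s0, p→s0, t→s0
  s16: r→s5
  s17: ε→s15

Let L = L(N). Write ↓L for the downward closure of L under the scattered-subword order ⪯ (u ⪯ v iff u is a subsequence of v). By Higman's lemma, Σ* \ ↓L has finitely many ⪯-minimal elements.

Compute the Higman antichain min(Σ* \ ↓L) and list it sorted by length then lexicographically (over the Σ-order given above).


Antichain: [p].

|Q|=18, |F|=3, |δ|=53 (19 ε).
min D↑ (2 st, q0=0, F={1}): 0:t→0,p→1,r→0,9→0,m→0 1:t→1,p→1,r→1,9→1,m→1 [Hopcroft].
'p': run [11, 5] end={s0,s10,s15,s17,s8} ∉↓L; 1/1 single-dels accept.
1 minimals (antichain).
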